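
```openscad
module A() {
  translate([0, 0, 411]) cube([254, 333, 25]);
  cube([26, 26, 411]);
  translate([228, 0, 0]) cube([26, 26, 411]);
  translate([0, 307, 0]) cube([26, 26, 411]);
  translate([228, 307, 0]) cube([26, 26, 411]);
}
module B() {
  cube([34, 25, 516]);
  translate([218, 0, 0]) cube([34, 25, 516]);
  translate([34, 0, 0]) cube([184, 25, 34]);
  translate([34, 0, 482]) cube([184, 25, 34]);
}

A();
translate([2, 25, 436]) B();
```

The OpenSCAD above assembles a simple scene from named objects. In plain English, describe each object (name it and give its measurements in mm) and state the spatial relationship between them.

A is a four-legged stool. The seat is a 254×333×25 mm slab whose top surface is at z = 436 mm; four square legs, each 26×26 mm in cross-section, run from the floor (z = 0) to the underside of the seat, each flush with a corner of the seat.

B is a picture frame with a 184×448 mm rectangular opening (x by z) and a uniform 34 mm border on every side. Frame depth is 25 mm along y. It is built from two vertical stiles running the full outside height and two horizontal rails spanning the gap between the stiles.

The picture frame is on top of the stool.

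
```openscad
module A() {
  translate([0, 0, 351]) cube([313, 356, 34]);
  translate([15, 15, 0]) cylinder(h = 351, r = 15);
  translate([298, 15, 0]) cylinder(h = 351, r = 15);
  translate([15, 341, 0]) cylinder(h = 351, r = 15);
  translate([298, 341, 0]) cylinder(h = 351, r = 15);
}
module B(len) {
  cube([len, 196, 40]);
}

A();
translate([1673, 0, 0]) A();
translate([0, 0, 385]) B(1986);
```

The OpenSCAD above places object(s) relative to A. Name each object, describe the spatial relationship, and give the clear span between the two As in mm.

Second stool starts at x = 1673; first ends at x = 313; clear span = 1673 − 313 = 1360 mm.

A is a stool. B is a beam. A beam spans the tops of two stools. The clear span between the two stools is 1360 mm.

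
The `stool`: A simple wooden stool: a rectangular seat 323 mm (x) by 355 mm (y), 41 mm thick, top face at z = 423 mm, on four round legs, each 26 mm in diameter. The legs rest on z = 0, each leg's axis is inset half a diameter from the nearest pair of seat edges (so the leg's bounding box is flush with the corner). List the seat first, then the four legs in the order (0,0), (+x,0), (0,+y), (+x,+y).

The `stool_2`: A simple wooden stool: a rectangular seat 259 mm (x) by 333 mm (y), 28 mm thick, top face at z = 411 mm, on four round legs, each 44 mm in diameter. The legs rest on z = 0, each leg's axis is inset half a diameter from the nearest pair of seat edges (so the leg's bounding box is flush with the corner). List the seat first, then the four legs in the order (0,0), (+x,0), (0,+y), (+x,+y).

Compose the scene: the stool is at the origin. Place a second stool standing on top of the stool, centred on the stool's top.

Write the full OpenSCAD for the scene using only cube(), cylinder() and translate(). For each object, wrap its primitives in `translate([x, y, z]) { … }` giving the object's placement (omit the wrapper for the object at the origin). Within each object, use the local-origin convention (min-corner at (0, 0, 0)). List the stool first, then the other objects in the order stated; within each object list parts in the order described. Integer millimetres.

translate([0, 0, 382]) cube([323, 355, 41]);
translate([13, 13, 0]) cylinder(h = 382, r = 13);
translate([310, 13, 0]) cylinder(h = 382, r = 13);
translate([13, 342, 0]) cylinder(h = 382, r = 13);
translate([310, 342, 0]) cylinder(h = 382, r = 13);
translate([32, 11, 423]) {
  translate([0, 0, 383]) cube([259, 333, 28]);
  translate([22, 22, 0]) cylinder(h = 383, r = 22);
  translate([237, 22, 0]) cylinder(h = 383, r = 22);
  translate([22, 311, 0]) cylinder(h = 383, r = 22);
  translate([237, 311, 0]) cylinder(h = 383, r = 22);
}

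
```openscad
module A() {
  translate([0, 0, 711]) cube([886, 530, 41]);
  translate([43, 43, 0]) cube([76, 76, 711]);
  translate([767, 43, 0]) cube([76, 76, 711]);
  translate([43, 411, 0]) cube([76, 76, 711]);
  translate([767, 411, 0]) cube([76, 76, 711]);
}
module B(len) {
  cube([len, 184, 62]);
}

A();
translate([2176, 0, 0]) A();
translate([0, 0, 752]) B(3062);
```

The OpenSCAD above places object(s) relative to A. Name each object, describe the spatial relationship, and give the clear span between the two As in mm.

Second table starts at x = 2176; first ends at x = 886; clear span = 2176 − 886 = 1290 mm.

A is a table. B is a beam. A beam spans the tops of two tables. The clear span between the two tables is 1290 mm.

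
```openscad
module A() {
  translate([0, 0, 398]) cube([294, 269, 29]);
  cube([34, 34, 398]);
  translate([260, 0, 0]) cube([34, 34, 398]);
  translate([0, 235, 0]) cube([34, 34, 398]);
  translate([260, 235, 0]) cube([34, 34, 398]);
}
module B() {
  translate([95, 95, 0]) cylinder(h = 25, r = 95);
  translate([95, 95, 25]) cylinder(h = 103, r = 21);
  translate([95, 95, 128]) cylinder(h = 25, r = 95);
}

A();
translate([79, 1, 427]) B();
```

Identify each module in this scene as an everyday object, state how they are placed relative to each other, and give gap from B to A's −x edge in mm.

The spool's min-x is at 79; the stool's min-x is 0; gap = 79 mm.

A is a stool. B is a spool. The spool is on top of the stool. The gap from the spool to the stool's −x edge is 79 mm.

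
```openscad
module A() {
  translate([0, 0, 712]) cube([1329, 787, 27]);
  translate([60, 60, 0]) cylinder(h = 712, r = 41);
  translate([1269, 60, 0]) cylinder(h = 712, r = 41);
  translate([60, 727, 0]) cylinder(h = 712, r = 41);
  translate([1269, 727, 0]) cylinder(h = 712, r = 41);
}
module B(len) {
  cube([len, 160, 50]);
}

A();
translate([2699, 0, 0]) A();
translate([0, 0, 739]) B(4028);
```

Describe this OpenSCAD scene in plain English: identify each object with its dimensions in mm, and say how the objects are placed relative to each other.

A is a table with a 1329×787 mm rectangular top, 27 mm thick, top surface at z = 739 mm, supported by four round legs of 82 mm diameter, each leg's bounding box inset 19 mm from the nearest pair of top edges, running from the floor.

B is a rectangular beam 4028 mm long (x), 160 mm deep (y), 50 mm thick (z).

The beam spans the tops of two tables placed 1370 mm apart, resting at z = 739 mm.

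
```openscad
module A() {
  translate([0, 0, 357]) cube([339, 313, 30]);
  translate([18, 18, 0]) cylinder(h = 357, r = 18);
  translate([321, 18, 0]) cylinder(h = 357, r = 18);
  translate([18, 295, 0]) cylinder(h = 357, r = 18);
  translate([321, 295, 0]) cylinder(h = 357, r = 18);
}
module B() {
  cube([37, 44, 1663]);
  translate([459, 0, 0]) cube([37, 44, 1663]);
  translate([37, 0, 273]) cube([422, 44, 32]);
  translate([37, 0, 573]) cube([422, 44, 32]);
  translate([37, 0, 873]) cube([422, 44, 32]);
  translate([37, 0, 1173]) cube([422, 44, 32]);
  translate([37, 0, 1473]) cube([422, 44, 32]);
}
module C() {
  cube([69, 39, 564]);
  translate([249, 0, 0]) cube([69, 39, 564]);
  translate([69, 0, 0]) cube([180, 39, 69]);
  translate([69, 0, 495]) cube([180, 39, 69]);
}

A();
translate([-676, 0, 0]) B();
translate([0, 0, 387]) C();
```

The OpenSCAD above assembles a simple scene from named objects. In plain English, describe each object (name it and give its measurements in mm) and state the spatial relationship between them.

A is a four-legged stool. The seat is 339×313 mm, 30 mm thick, top at z = 387 mm. It stands on four round legs, each 36 mm in diameter, from z = 0 to the seat underside, each leg's axis is inset half a diameter from the nearest pair of seat edges (so the leg's bounding box is flush with the corner).

B is a straight ladder. Two 37×44 mm vertical rails, 1663 mm tall, stand 496 mm apart (outside-to-outside) with their front faces coplanar on the −y side. 5 rungs, each 44 mm deep and 32 mm tall, span between the inner faces of the rails, front faces flush with the rails. The lowest rung's underside is at z = 273 mm and rungs are spaced 300 mm apart (underside to underside).

C is a picture frame with a 180×426 mm rectangular opening (x by z) and a uniform 69 mm border on every side. Frame depth is 39 mm along y. It is built from two vertical stiles running the full outside height and two horizontal rails spanning the gap between the stiles.

The ladder is on the floor beside the stool on its −x side. The picture frame is on top of the stool.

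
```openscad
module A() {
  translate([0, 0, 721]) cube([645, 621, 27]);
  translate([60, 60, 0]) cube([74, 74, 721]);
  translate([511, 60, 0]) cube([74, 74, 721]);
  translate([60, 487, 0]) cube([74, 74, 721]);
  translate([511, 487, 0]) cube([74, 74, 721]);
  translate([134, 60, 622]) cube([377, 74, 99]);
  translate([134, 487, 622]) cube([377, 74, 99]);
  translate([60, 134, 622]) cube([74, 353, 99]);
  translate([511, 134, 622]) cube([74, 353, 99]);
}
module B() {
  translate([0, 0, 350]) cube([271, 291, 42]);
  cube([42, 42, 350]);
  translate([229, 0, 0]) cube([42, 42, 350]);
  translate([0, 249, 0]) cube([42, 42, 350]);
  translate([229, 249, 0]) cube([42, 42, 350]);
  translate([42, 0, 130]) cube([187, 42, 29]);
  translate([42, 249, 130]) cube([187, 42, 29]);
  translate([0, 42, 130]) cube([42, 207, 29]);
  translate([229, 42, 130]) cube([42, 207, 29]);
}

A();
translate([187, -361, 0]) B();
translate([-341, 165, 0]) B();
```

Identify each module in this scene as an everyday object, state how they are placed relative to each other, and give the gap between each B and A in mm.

A is a table. B is a stool. Two stools sit around the table at the −y, −x sides. The gap between each stool and the table is 70 mm.

Each stool's nearest face is 70 mm from the table's bounding box.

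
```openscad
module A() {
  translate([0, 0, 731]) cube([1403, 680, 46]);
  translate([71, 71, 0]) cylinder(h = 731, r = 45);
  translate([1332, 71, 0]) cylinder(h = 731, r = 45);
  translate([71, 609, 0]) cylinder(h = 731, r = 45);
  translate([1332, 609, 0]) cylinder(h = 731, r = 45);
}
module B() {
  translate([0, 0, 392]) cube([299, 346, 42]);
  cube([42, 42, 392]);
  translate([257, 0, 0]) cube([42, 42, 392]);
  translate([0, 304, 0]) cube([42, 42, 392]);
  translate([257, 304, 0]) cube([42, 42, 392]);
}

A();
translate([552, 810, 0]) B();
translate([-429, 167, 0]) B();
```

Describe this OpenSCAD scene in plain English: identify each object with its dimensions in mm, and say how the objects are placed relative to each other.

A is a rectangular dining table. The top is 1403×680×46 mm with its upper surface at z = 777 mm. It stands on four round legs of 90 mm diameter, each leg's bounding box inset 26 mm from the nearest pair of top edges, running from the floor to the underside of the top.

B is a four-legged stool. The seat is 299×346 mm, 42 mm thick, top at z = 434 mm. It stands on four square legs, each 42×42 mm in cross-section, from z = 0 to the seat underside, each flush with a corner of the seat.

Two stools sit around the table at the +y, −x sides.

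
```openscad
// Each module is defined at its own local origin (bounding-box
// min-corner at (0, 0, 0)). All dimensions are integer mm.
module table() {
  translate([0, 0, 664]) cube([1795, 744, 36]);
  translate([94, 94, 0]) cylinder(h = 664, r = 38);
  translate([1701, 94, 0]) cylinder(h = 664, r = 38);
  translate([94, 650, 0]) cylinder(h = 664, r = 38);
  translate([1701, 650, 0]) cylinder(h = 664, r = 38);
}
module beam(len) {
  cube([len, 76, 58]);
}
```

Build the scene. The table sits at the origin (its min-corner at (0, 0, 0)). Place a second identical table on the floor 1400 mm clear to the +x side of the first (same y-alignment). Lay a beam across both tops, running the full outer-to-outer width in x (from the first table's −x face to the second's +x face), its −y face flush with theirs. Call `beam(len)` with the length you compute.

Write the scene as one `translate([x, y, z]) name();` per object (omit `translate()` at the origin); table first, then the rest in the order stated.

table();
translate([3195, 0, 0]) table();
translate([0, 0, 700]) beam(4990);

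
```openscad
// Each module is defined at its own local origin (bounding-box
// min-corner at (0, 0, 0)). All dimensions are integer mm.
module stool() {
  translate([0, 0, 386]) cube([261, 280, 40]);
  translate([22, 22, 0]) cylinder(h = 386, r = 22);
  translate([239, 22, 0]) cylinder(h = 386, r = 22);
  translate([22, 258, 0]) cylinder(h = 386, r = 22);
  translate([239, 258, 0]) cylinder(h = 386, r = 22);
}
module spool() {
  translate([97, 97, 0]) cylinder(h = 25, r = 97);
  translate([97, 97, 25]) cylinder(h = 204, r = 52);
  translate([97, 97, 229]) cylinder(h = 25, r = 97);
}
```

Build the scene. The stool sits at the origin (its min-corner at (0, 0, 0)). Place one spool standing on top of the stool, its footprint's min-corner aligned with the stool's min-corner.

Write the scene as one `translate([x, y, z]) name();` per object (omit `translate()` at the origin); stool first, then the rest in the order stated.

stool();
translate([0, 0, 426]) spool();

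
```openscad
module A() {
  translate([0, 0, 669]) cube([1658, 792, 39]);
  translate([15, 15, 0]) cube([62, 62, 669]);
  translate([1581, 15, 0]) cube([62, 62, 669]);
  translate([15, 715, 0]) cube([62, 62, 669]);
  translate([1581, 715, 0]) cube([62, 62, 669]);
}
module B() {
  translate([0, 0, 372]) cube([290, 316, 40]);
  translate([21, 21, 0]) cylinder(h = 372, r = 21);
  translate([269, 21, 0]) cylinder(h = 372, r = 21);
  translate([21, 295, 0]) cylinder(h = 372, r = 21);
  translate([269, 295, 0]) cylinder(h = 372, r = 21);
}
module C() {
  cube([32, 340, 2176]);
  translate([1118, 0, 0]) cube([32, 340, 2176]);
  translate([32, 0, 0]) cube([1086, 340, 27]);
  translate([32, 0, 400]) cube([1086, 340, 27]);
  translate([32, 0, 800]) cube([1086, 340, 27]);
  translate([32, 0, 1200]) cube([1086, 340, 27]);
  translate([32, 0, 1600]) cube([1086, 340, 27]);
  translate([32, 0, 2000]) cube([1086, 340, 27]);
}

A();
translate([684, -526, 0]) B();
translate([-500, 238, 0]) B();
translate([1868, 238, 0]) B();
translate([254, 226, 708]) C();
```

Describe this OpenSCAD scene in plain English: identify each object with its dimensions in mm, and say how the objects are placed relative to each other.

A is a table with a 1658×792 mm rectangular top, 39 mm thick, top surface at z = 708 mm, supported by four 62×62 mm square legs, each inset 15 mm from the nearest pair of top edges, running from the floor.

B is a four-legged stool. The seat is a 290×316×40 mm slab whose top surface is at z = 412 mm; four round legs, each 42 mm in diameter, run from the floor (z = 0) to the underside of the seat, each leg's axis is inset half a diameter from the nearest pair of seat edges (so the leg's bounding box is flush with the corner).

C is an open bookshelf. Two side panels, each 32 mm thick, 340 mm deep and 2176 mm tall, stand 1150 mm apart (outside-to-outside). Between them sit 6 shelves, each 27 mm thick and 340 mm deep, spanning the full gap between the sides. The bottom shelf rests on the floor (its underside at z = 0) and the clear gap between one shelf's top and the next shelf's underside is 373 mm.

Three stools sit around the table at the −y, −x, +x sides. The bookshelf is on top of the table, centred.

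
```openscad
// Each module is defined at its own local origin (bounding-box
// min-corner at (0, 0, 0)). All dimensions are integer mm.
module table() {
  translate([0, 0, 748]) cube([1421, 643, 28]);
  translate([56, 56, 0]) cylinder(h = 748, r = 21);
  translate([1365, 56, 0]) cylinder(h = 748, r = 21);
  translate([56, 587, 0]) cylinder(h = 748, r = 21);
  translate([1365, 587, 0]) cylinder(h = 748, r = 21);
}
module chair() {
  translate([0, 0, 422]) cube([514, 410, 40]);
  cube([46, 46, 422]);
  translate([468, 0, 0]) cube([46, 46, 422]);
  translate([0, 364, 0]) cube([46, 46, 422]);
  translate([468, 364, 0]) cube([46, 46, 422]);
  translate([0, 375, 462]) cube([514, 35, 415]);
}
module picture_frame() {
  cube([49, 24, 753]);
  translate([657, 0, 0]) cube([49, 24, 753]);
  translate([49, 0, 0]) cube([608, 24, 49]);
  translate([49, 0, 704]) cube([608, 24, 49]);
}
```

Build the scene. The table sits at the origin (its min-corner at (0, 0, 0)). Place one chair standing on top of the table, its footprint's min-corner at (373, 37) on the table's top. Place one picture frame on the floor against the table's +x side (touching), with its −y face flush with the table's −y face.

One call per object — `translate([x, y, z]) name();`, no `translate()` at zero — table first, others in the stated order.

table();
translate([373, 37, 776]) chair();
translate([1421, 0, 0]) picture_frame();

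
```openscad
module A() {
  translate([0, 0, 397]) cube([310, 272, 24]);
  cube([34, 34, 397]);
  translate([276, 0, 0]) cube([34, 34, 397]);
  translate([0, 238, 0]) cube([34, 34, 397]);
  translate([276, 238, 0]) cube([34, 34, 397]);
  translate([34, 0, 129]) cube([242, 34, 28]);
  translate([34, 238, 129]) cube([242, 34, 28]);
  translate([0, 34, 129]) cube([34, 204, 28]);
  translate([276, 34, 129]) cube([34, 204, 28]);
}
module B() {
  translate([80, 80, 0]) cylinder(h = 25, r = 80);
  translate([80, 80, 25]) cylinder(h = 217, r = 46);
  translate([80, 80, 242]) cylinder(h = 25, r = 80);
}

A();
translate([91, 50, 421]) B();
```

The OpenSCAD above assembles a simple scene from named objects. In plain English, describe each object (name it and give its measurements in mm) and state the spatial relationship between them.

A is a four-legged stool. The seat is a 310×272×24 mm slab whose top surface is at z = 421 mm; four square legs, each 34×34 mm in cross-section, run from the floor (z = 0) to the underside of the seat, each flush with a corner of the seat. Four stretchers, 34 mm wide and 28 mm tall, connect adjacent legs with their undersides at z = 129 mm, each running between the inner faces of the legs it joins and aligned with the legs' outer faces on the other axis.

B is a spool: two coaxial disc flanges of radius 80 mm and thickness 25 mm, joined by a core cylinder of radius 46 mm and height 217 mm. The lower flange rests on z = 0 and the three cylinders share a vertical axis.

The spool is on top of the stool.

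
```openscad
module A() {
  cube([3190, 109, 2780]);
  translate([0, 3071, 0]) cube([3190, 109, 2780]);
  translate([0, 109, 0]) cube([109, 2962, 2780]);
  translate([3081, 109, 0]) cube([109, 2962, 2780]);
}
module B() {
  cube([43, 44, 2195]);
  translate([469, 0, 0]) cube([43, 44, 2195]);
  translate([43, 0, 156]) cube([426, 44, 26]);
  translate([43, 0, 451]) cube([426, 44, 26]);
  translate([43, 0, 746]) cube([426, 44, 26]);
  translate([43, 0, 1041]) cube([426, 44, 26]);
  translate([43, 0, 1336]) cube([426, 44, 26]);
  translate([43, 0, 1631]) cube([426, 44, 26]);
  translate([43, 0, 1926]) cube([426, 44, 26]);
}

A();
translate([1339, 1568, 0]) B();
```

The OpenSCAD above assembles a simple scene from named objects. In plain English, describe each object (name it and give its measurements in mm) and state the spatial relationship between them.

A is a box-shaped house frame (walls only): outside footprint 3190×3180 mm, wall height 2780 mm, wall thickness 109 mm. The two y-facing walls run the full x-width; the two x-facing walls fit between the inner faces of the y-facing walls.

B is a straight ladder. Two 43×44 mm vertical rails, 2195 mm tall, stand 512 mm apart (outside-to-outside) with their front faces coplanar on the −y side. 7 rungs, each 44 mm deep and 26 mm tall, span between the inner faces of the rails, front faces flush with the rails. The lowest rung's underside is at z = 156 mm and rungs are spaced 295 mm apart (underside to underside).

The ladder sits inside the house frame, centred.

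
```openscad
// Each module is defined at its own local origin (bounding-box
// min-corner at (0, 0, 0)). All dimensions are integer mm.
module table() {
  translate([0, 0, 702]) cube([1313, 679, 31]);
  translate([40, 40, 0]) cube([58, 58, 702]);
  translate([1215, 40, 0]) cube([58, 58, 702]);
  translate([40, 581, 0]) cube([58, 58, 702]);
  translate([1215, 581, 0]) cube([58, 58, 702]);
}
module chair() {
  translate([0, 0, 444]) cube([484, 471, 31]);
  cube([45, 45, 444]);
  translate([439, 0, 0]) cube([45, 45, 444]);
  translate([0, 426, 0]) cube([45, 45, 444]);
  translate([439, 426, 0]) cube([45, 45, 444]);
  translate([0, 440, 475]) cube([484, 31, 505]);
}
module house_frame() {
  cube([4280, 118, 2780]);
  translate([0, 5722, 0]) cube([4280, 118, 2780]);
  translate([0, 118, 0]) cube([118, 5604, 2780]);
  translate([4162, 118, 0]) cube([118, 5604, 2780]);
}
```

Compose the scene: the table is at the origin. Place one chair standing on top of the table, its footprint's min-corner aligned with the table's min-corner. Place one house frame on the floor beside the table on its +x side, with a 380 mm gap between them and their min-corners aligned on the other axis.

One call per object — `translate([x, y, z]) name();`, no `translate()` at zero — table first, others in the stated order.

table();
translate([0, 0, 733]) chair();
translate([1693, 0, 0]) house_frame();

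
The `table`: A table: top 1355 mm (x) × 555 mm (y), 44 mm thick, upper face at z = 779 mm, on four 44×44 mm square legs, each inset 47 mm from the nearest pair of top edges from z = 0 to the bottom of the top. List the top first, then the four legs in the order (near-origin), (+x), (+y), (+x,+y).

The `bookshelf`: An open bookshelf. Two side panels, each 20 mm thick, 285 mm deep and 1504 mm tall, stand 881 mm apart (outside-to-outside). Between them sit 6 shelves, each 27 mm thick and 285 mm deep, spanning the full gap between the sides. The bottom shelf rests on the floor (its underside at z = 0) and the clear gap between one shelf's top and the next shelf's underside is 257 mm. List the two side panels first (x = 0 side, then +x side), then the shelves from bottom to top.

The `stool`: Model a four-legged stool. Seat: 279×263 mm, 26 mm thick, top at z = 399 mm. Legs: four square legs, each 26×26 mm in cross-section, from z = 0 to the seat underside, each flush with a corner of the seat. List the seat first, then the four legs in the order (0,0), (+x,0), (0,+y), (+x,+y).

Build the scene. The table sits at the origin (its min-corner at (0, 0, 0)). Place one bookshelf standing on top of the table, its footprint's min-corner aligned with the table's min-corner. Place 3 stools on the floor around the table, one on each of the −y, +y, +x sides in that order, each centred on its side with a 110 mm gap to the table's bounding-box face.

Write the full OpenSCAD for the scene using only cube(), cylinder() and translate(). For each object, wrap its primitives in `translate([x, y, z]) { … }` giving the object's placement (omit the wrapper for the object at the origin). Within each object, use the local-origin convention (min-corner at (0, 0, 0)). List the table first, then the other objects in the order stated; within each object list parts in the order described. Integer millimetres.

translate([0, 0, 735]) cube([1355, 555, 44]);
translate([47, 47, 0]) cube([44, 44, 735]);
translate([1264, 47, 0]) cube([44, 44, 735]);
translate([47, 464, 0]) cube([44, 44, 735]);
translate([1264, 464, 0]) cube([44, 44, 735]);
translate([0, 0, 779]) {
  cube([20, 285, 1504]);
  translate([861, 0, 0]) cube([20, 285, 1504]);
  translate([20, 0, 0]) cube([841, 285, 27]);
  translate([20, 0, 284]) cube([841, 285, 27]);
  translate([20, 0, 568]) cube([841, 285, 27]);
  translate([20, 0, 852]) cube([841, 285, 27]);
  translate([20, 0, 1136]) cube([841, 285, 27]);
  translate([20, 0, 1420]) cube([841, 285, 27]);
}
translate([538, -373, 0]) {
  translate([0, 0, 373]) cube([279, 263, 26]);
  cube([26, 26, 373]);
  translate([253, 0, 0]) cube([26, 26, 373]);
  translate([0, 237, 0]) cube([26, 26, 373]);
  translate([253, 237, 0]) cube([26, 26, 373]);
}
translate([538, 665, 0]) {
  translate([0, 0, 373]) cube([279, 263, 26]);
  cube([26, 26, 373]);
  translate([253, 0, 0]) cube([26, 26, 373]);
  translate([0, 237, 0]) cube([26, 26, 373]);
  translate([253, 237, 0]) cube([26, 26, 373]);
}
translate([1465, 146, 0]) {
  translate([0, 0, 373]) cube([279, 263, 26]);
  cube([26, 26, 373]);
  translate([253, 0, 0]) cube([26, 26, 373]);
  translate([0, 237, 0]) cube([26, 26, 373]);
  translate([253, 237, 0]) cube([26, 26, 373]);
}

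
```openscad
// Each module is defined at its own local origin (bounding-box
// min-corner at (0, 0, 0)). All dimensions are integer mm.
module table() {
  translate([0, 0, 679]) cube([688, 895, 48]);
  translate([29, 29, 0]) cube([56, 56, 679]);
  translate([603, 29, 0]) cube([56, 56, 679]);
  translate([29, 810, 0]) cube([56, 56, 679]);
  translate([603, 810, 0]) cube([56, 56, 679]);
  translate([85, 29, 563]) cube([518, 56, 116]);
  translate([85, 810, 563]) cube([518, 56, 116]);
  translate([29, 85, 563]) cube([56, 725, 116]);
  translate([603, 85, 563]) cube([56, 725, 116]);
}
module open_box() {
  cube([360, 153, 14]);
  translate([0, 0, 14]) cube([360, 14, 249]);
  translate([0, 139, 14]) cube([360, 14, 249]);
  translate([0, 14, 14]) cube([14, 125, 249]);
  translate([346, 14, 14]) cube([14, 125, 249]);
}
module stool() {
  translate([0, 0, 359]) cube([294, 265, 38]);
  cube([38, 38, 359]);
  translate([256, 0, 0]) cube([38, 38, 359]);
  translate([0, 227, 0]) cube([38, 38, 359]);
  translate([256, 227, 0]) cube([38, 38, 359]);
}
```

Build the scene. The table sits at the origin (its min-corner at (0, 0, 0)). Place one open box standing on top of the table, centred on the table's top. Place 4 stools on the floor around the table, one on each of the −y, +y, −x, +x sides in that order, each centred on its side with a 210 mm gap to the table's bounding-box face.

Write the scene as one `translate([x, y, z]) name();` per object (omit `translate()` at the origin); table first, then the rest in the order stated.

table();
translate([164, 371, 727]) open_box();
translate([197, -475, 0]) stool();
translate([197, 1105, 0]) stool();
translate([-504, 315, 0]) stool();
translate([898, 315, 0]) stool();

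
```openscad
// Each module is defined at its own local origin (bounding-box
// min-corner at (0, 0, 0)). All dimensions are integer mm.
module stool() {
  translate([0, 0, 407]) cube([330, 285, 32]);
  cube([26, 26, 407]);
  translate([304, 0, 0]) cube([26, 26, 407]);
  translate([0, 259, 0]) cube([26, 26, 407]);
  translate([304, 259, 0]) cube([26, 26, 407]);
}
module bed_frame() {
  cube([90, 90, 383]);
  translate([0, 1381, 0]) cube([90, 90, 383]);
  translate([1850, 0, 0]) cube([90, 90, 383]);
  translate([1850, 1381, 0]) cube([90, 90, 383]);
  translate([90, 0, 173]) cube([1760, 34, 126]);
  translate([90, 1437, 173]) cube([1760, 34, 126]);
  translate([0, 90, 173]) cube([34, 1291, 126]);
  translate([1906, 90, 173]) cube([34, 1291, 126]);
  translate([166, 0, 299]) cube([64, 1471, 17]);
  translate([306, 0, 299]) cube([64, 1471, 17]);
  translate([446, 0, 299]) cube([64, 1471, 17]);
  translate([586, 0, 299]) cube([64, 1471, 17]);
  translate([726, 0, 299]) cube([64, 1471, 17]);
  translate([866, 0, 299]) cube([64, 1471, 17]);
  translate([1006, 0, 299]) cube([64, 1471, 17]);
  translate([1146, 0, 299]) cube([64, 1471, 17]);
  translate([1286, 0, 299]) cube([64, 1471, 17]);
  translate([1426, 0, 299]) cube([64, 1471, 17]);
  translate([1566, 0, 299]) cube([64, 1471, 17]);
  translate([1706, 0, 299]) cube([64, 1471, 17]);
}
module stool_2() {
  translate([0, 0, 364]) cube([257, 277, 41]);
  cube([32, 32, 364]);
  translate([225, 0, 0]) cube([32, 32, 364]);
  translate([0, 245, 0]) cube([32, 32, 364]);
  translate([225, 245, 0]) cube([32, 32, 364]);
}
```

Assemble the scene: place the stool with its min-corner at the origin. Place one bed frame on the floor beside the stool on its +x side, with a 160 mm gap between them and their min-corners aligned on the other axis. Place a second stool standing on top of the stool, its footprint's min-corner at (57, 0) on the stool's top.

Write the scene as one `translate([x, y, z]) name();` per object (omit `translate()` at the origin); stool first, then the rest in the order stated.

stool();
translate([490, 0, 0]) bed_frame();
translate([57, 0, 439]) stool_2();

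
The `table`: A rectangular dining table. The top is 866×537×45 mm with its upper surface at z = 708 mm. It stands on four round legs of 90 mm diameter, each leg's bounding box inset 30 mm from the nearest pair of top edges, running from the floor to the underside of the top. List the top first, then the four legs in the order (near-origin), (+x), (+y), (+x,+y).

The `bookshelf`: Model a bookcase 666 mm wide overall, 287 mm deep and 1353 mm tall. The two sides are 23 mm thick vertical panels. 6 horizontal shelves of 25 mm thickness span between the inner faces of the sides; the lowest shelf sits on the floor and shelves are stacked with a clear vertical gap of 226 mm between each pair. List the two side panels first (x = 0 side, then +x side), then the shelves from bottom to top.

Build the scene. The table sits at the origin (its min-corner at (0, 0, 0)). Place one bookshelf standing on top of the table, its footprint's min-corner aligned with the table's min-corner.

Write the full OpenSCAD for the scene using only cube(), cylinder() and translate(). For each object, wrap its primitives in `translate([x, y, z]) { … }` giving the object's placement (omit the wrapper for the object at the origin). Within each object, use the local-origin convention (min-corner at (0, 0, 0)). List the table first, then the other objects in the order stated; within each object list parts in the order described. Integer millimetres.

translate([0, 0, 663]) cube([866, 537, 45]);
translate([75, 75, 0]) cylinder(h = 663, r = 45);
translate([791, 75, 0]) cylinder(h = 663, r = 45);
translate([75, 462, 0]) cylinder(h = 663, r = 45);
translate([791, 462, 0]) cylinder(h = 663, r = 45);
translate([0, 0, 708]) {
  cube([23, 287, 1353]);
  translate([643, 0, 0]) cube([23, 287, 1353]);
  translate([23, 0, 0]) cube([620, 287, 25]);
  translate([23, 0, 251]) cube([620, 287, 25]);
  translate([23, 0, 502]) cube([620, 287, 25]);
  translate([23, 0, 753]) cube([620, 287, 25]);
  translate([23, 0, 1004]) cube([620, 287, 25]);
  translate([23, 0, 1255]) cube([620, 287, 25]);
}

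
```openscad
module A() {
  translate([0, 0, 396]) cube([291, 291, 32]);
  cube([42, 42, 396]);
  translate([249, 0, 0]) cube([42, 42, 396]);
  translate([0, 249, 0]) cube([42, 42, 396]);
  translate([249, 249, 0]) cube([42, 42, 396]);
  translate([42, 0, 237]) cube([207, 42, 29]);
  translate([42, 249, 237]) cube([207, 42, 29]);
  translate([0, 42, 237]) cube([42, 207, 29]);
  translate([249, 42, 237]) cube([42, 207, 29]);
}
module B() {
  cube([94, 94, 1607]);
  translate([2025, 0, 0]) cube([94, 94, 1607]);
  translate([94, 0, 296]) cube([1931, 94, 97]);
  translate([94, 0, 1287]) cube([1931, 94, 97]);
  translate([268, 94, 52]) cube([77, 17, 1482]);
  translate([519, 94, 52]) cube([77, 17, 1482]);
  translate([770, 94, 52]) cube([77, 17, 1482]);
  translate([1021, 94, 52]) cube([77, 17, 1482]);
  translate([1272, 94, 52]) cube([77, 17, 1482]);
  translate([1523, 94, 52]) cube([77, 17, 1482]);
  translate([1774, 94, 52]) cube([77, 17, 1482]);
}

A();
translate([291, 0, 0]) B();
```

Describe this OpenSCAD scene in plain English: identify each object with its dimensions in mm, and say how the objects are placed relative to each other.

A is a four-legged stool. The seat is 291×291 mm, 32 mm thick, top at z = 428 mm. It stands on four square legs, each 42×42 mm in cross-section, from z = 0 to the seat underside, each flush with a corner of the seat. Four stretchers, 42 mm wide and 29 mm tall, connect adjacent legs with their undersides at z = 237 mm, each running between the inner faces of the legs it joins and aligned with the legs' outer faces on the other axis.

B is a fence section. Two 94×94 mm posts, 1607 mm tall, stand on the floor with a clear span of 1931 mm between their inner faces. Two horizontal rails of 94×97 mm section span the gap between the posts with their undersides at z = 296 mm and z = 1287 mm, flush with the posts' −y face. 7 pickets, each 77 mm wide, 17 mm thick and 1482 mm tall, are fixed to the +y face of the rails with their bottoms at z = 52 mm, evenly spaced across the span with equal gaps (rounded down to the nearest mm) at the −x end and between each pair — any rounding remainder accumulates at the +x end.

The fence section is against the stool's +x side, with their −y faces flush.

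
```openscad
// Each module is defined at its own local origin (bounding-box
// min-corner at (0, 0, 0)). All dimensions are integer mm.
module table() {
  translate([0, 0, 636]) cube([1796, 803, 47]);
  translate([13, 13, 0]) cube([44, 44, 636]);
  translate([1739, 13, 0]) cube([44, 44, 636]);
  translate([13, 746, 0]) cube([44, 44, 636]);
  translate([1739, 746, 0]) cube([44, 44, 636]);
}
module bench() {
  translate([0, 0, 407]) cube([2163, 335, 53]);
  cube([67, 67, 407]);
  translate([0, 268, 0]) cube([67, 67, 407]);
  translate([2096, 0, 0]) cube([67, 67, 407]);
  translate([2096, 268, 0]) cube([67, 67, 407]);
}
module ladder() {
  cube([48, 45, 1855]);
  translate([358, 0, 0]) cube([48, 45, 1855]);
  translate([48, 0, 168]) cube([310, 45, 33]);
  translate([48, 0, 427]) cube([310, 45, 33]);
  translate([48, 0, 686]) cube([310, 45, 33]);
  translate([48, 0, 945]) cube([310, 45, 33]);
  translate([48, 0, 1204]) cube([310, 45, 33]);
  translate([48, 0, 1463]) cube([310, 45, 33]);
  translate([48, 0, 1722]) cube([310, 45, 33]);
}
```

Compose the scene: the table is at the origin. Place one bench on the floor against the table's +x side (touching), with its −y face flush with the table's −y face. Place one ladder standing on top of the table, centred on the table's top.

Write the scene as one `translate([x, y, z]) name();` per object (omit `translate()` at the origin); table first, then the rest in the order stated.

table();
translate([1796, 0, 0]) bench();
translate([695, 379, 683]) ladder();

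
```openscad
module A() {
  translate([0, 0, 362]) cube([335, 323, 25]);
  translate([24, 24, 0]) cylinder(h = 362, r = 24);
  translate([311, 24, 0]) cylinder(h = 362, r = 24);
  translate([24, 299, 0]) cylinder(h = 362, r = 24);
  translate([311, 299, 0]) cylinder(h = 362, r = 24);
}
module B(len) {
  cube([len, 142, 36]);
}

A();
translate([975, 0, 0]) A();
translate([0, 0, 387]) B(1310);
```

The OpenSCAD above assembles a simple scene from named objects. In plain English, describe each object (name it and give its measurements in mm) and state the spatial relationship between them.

A is a four-legged stool. The seat is a 335×323×25 mm slab whose top surface is at z = 387 mm; four round legs, each 48 mm in diameter, run from the floor (z = 0) to the underside of the seat, each leg's axis is inset half a diameter from the nearest pair of seat edges (so the leg's bounding box is flush with the corner).

B is a rectangular beam 1310 mm long (x), 142 mm deep (y), 36 mm thick (z).

The beam spans the tops of two stools placed 640 mm apart, resting at z = 387 mm.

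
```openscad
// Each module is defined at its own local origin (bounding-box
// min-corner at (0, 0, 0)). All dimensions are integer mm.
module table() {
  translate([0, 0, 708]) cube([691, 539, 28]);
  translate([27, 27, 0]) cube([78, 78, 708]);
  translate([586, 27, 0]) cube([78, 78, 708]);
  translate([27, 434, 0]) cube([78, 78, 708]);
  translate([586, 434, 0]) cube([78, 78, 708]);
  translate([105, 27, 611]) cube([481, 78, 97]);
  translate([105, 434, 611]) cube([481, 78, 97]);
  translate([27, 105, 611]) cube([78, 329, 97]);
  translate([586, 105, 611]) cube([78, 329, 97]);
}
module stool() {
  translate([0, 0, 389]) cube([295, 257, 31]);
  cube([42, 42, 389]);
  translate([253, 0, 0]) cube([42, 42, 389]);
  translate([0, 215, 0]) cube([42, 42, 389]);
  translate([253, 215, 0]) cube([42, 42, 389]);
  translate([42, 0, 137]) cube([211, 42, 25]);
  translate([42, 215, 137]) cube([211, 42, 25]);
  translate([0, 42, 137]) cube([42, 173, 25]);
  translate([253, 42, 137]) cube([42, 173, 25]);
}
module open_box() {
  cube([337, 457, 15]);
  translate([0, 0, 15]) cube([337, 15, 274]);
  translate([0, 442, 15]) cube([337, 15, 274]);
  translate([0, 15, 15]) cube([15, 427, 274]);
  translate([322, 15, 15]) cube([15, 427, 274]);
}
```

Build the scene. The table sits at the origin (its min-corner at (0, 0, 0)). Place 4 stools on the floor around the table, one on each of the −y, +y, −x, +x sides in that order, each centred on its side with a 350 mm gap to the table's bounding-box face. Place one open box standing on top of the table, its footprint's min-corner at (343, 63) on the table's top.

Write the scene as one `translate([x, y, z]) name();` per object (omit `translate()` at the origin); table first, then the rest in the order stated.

table();
translate([198, -607, 0]) stool();
translate([198, 889, 0]) stool();
translate([-645, 141, 0]) stool();
translate([1041, 141, 0]) stool();
translate([343, 63, 736]) open_box();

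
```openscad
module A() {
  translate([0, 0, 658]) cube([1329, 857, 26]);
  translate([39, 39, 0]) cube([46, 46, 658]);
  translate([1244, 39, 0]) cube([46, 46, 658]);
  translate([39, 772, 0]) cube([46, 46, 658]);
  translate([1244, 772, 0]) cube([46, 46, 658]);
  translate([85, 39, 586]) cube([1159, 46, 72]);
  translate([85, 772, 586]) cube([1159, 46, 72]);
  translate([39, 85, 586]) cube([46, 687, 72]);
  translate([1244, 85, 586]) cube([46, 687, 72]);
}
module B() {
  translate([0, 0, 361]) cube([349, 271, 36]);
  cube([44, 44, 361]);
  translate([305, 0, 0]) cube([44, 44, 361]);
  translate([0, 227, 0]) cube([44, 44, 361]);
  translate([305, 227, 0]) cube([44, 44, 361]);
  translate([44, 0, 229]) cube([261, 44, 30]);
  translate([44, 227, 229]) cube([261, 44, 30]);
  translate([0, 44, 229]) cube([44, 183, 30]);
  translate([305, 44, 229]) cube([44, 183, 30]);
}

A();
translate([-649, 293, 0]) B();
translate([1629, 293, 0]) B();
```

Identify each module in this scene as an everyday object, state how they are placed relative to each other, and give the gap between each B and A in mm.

A is a table. B is a stool. Two stools sit around the table at the −x, +x sides. The gap between each stool and the table is 300 mm.

Each stool's nearest face is 300 mm from the table's bounding box.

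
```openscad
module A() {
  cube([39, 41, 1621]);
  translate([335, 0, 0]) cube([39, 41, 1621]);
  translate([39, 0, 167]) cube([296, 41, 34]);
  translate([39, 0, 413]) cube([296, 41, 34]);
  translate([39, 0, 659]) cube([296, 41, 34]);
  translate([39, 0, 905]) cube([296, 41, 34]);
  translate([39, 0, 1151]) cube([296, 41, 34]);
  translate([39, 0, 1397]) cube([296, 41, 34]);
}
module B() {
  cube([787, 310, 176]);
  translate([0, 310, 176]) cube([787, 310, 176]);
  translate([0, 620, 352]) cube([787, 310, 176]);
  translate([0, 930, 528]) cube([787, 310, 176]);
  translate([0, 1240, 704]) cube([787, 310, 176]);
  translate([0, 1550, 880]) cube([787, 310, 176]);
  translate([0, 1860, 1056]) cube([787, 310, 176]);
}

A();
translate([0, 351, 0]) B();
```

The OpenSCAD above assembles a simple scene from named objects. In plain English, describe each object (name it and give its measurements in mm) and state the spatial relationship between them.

A is a straight ladder. Two 39×41 mm vertical rails, 1621 mm tall, stand 374 mm apart (outside-to-outside) with their front faces coplanar on the −y side. 6 rungs, each 41 mm deep and 34 mm tall, span between the inner faces of the rails, front faces flush with the rails. The lowest rung's underside is at z = 167 mm and rungs are spaced 246 mm apart (underside to underside).

B is a run of 7 identical solid stair steps. Each tread is 787×310 mm and each step block is 176 mm high. Step 1 rests on the floor; step k is offset from step 1 by (k−1)×310 mm in y and (k−1)×176 mm in z.

The staircase is on the floor beside the ladder on its +y side.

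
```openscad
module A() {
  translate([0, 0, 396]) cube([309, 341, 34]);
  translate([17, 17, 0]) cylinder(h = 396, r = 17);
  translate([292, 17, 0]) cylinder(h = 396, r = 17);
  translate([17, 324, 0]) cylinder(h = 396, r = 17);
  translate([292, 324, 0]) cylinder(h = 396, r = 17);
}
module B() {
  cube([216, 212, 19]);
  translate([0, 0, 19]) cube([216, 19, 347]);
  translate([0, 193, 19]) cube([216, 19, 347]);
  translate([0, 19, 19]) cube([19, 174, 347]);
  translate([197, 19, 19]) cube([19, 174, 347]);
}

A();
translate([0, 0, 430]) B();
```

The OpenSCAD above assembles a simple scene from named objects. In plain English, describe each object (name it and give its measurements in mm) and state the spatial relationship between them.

A is a four-legged stool. The seat is 309×341 mm, 34 mm thick, top at z = 430 mm. It stands on four round legs, each 34 mm in diameter, from z = 0 to the seat underside, each leg's axis is inset half a diameter from the nearest pair of seat edges (so the leg's bounding box is flush with the corner).

B is an open storage box with external size 216×212×366 mm and wall thickness 19 mm (the base is also 19 mm thick). The base covers the whole footprint; the four walls stand on the base, with the y-facing walls full-width and the x-facing walls fitting between their inner faces.

The open box is on top of the stool.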